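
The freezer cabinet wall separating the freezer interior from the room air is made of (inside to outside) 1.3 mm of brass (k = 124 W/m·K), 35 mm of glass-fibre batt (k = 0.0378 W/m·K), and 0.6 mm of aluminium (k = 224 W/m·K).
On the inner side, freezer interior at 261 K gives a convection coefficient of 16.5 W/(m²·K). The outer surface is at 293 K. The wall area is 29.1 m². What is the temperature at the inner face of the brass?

T ≈ 263 K

Using the resistance-network approach (series):
R_inner film = 1/(h_i·A) = 1/(16.5×29.1) = 0.002083 K/W
R_brass = L/(kA) = 0.0013/(124×29.1) = 3.603×10^-7 K/W
R_glass-fibre batt = L/(kA) = 0.035/(0.0378×29.1) = 0.03182 K/W
R_aluminium = L/(kA) = 0.0006/(224×29.1) = 9.205×10^-8 K/W
R_total = 0.0339 K/W;  Q = ΔT/R_total = 32/0.0339 = 943.9 W
T_interface = T_inner + Q·ΣR(inner→interface) = 261 + 944×0.002083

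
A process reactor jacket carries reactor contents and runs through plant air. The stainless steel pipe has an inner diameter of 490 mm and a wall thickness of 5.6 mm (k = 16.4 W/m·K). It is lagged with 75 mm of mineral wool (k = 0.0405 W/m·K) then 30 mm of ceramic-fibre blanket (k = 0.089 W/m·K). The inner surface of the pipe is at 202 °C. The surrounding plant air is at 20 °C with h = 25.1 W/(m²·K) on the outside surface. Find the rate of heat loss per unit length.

Cylindrical conduction, so R = ln(r₂/r₁)/(2πkL) per layer, in series:
R_stainless steel pipe wall = ln(250.6/245)/(2π×16.4×1) = 2.193×10^-4 K/W
R_mineral wool = ln(325.6/250.6)/(2π×0.0405×1) = 1.029 K/W
R_ceramic-fibre blanket = ln(355.6/325.6)/(2π×0.089×1) = 0.1576 K/W
R_outer film = 1/(h_o·2πr_oL) = 1/(25.1×2π×0.3556×1) = 0.01783 K/W
R_total = 1.205 K/W
Q = ΔT/R_total = 182/1.205

q′ ≈ 151 W/m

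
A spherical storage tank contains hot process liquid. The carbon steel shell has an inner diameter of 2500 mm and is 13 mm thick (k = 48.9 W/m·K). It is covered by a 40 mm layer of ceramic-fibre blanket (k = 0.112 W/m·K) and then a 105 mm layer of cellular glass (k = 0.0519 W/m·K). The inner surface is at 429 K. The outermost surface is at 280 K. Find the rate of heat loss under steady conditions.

Q ≈ 1420 W

Radial (spherical) resistances in series:
R_carbon steel shell = (1/1.25 − 1/1.263)/(4π×48.9) = 1.34×10^-5 K/W
R_ceramic-fibre blanket = (1/1.263 − 1/1.303)/(4π×0.112) = 0.01727 K/W
R_cellular glass = (1/1.303 − 1/1.408)/(4π×0.0519) = 0.08775 K/W
R_total = 0.105 K/W
Q = ΔT/R_total = 149/0.105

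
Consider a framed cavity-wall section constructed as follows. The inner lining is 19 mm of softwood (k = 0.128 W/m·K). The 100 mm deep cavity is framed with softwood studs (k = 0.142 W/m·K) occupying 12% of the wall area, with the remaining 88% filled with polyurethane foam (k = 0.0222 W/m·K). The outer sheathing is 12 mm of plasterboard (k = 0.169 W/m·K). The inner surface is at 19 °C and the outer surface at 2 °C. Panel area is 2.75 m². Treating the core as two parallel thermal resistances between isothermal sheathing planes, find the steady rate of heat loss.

Q ≈ 15.8 W

Sheathing layers in series; stud and cavity paths in parallel between them.
R_inner = 0.019/(0.128×2.75) = 0.05398 K/W
R_stud  = 0.1/(0.142×0.12×2.75) = 2.134 K/W
R_cav   = 0.1/(0.0222×0.88×2.75) = 1.861 K/W
1/R_core = 1/R_stud + 1/R_cav → R_core = 0.9942 K/W
R_outer = 0.012/(0.169×2.75) = 0.02582 K/W
R_total = 1.074 K/W
Q = ΔT/R_total = 17/1.074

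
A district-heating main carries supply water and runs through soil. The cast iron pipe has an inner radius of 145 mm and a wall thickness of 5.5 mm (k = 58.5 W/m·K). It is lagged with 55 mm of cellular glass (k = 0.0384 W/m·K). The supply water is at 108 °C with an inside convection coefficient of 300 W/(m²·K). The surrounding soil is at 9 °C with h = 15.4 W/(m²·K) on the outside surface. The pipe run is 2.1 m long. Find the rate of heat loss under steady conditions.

Q ≈ 155 W

Per-layer cylindrical resistances, series-summed:
R_inner film = 1/(h_i·2πr₁L) = 1/(300×2π×0.145×2.1) = 0.001742 K/W
R_cast iron pipe wall = ln(150.5/145)/(2π×58.5×2.1) = 4.823×10^-5 K/W
R_cellular glass = ln(205.5/150.5)/(2π×0.0384×2.1) = 0.6148 K/W
R_outer film = 1/(h_o·2πr_oL) = 1/(15.4×2π×0.2055×2.1) = 0.02395 K/W
R_total = 0.6405 K/W
Q = ΔT/R_total = 99/0.6405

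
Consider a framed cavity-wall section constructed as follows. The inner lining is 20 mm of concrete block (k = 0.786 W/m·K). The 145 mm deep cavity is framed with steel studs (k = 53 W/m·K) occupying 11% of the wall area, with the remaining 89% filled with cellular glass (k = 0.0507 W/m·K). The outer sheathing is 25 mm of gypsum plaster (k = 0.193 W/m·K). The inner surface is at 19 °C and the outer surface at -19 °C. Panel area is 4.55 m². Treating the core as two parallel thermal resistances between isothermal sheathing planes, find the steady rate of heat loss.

Sheathing layers in series; stud and cavity paths in parallel between them.
R_inner = 0.02/(0.786×4.55) = 0.005592 K/W
R_stud  = 0.145/(53×0.11×4.55) = 0.005466 K/W
R_cav   = 0.145/(0.0507×0.89×4.55) = 0.7063 K/W
1/R_core = 1/R_stud + 1/R_cav → R_core = 0.005424 K/W
R_outer = 0.025/(0.193×4.55) = 0.02847 K/W
R_total = 0.03949 K/W
Q = ΔT/R_total = 38/0.03949

Q ≈ 962 W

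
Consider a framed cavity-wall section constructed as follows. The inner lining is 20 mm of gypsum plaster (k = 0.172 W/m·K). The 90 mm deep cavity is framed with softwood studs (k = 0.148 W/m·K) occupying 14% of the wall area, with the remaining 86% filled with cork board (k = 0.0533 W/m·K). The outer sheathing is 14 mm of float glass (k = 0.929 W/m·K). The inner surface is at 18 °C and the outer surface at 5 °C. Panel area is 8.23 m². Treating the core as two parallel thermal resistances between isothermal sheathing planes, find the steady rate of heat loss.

Sheathing layers in series; stud and cavity paths in parallel between them.
R_inner = 0.02/(0.172×8.23) = 0.01413 K/W
R_stud  = 0.09/(0.148×0.14×8.23) = 0.5278 K/W
R_cav   = 0.09/(0.0533×0.86×8.23) = 0.2386 K/W
1/R_core = 1/R_stud + 1/R_cav → R_core = 0.1643 K/W
R_outer = 0.014/(0.929×8.23) = 0.001831 K/W
R_total = 0.1803 K/W
Q = ΔT/R_total = 13/0.1803

Q ≈ 72.1 W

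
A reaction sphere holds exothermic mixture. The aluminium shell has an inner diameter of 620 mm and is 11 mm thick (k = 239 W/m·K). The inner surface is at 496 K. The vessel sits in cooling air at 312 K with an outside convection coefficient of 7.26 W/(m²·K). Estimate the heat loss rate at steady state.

Spherical conduction: R = (1/r_in − 1/r_out)/(4πk) per layer; series-sum.
R_aluminium shell = (1/0.31 − 1/0.321)/(4π×239) = 3.681×10^-5 K/W
R_outer film = 1/(h·4πr_o²) = 1/(7.26×4π×0.321²) = 0.1064 K/W
R_total = 0.1064 K/W
Q = ΔT/R_total = 184/0.1064

Q ≈ 1730 W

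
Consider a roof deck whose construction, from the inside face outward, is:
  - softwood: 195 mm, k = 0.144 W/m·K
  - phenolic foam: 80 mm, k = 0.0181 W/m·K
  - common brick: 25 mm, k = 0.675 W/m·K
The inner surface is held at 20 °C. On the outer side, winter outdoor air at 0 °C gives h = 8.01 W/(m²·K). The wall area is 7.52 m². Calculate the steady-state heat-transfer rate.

Q ≈ 25.3 W

Model the wall as resistances in series:
R_softwood = L/(kA) = 0.195/(0.144×7.52) = 0.1801 K/W
R_phenolic foam = L/(kA) = 0.08/(0.0181×7.52) = 0.5878 K/W
R_common brick = L/(kA) = 0.025/(0.675×7.52) = 0.004925 K/W
R_outer film = 1/(h_o·A) = 1/(8.01×7.52) = 0.0166 K/W
R_total = 0.7894 K/W
Q = ΔT / R_total = 20 / 0.7894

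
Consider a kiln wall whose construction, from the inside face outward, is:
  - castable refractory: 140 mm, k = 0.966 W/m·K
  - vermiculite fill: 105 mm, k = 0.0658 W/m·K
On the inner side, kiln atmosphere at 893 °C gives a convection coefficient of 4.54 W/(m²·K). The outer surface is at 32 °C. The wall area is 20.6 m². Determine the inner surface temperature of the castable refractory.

T ≈ 796 °C

Using the resistance-network approach (series):
R_inner film = 1/(h_i·A) = 1/(4.54×20.6) = 0.01069 K/W
R_castable refractory = L/(kA) = 0.14/(0.966×20.6) = 0.007035 K/W
R_vermiculite fill = L/(kA) = 0.105/(0.0658×20.6) = 0.07746 K/W
R_total = 0.09519 K/W;  Q = ΔT/R_total = 861/0.09519 = 9045 W
T_interface = T_inner − Q·ΣR(inner→interface) = 893 − 9040×0.01069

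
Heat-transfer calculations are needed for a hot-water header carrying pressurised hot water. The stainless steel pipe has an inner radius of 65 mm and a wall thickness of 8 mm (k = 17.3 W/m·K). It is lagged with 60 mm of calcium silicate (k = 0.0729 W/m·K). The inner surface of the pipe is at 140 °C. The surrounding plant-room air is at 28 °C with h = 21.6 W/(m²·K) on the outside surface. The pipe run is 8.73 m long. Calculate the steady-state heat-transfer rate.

Q ≈ 716 W

Cylindrical conduction, so R = ln(r₂/r₁)/(2πkL) per layer, in series:
R_stainless steel pipe wall = ln(73/65)/(2π×17.3×8.73) = 1.223×10^-4 K/W
R_calcium silicate = ln(133/73)/(2π×0.0729×8.73) = 0.15 K/W
R_outer film = 1/(h_o·2πr_oL) = 1/(21.6×2π×0.133×8.73) = 0.006346 K/W
R_total = 0.1565 K/W
Q = ΔT/R_total = 112/0.1565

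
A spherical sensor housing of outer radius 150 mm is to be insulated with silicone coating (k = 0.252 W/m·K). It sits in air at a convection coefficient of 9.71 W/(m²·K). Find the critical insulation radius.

For a sphere r_cr = 2k/h = 2×0.252/9.71
r_cr = 51.9 mm; since the bare radius (150 mm) is above r_cr, any added insulation will reduce heat loss.

r_cr ≈ 51.9 mm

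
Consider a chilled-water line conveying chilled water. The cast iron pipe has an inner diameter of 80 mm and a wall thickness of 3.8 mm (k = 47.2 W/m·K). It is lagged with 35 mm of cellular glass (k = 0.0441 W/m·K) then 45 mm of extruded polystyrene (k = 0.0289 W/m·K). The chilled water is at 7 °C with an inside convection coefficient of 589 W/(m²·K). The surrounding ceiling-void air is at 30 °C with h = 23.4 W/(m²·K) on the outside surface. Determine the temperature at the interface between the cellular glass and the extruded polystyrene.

Radial resistances (cylindrical: R_cond = ln(r_o/r_i)/(2πkL), R_conv = 1/(h·2πrL)):
R_inner film = 1/(h_i·2πr₁L) = 1/(589×2π×0.04×1) = 0.006755 K/W
R_cast iron pipe wall = ln(43.8/40)/(2π×47.2×1) = 3.06×10^-4 K/W
R_cellular glass = ln(78.8/43.8)/(2π×0.0441×1) = 2.119 K/W
R_extruded polystyrene = ln(123.8/78.8)/(2π×0.0289×1) = 2.488 K/W
R_outer film = 1/(h_o·2πr_oL) = 1/(23.4×2π×0.1238×1) = 0.05494 K/W
R_total = 4.669 K/W
Q = ΔT/R_total = 23/4.669
Q = 4.93 W/m
T_interface = T_inner + Q·ΣR(inner→interface) = 7 + 4.93×2.127

T ≈ 17.5 °C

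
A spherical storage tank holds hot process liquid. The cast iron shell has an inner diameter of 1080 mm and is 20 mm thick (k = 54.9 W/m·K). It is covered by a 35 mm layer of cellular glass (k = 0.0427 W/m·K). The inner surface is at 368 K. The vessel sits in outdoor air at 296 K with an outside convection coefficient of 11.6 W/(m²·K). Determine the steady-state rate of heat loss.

Q ≈ 335 W

Radial (spherical) resistances in series:
R_cast iron shell = (1/0.54 − 1/0.56)/(4π×54.9) = 9.587×10^-5 K/W
R_cellular glass = (1/0.56 − 1/0.595)/(4π×0.0427) = 0.1958 K/W
R_outer film = 1/(h·4πr_o²) = 1/(11.6×4π×0.595²) = 0.01938 K/W
R_total = 0.2152 K/W
Q = ΔT/R_total = 72/0.2152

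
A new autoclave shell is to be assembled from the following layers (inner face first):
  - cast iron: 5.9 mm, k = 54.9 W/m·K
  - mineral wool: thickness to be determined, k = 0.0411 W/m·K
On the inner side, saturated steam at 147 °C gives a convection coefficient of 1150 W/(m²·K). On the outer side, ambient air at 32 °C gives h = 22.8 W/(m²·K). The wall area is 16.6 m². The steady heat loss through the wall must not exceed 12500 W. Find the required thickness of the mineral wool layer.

L ≈ 4.43 mm

Treating each layer as a thermal resistance in series:
R_inner film = 1/(h_i·A) = 1/(1150×16.6) = 5.238×10^-5 K/W
R_cast iron = L/(kA) = 0.0059/(54.9×16.6) = 6.474×10^-6 K/W
R_outer film = 1/(h_o·A) = 1/(22.8×16.6) = 0.002642 K/W
Sum of the known resistances R_other = 0.002701 K/W
Required total resistance R_tot = ΔT/Q_allow = 115/12500 = 0.0092 K/W
R_mineral wool = R_tot − R_other = 0.006499 K/W
L = R·k·A = 0.006499×0.0411×16.6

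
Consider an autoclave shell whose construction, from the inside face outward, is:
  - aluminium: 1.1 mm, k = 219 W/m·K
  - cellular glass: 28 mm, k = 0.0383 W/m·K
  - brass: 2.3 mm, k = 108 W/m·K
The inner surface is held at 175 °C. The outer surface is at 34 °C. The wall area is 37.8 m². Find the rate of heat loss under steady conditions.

Series thermal resistances:
R_aluminium = L/(kA) = 0.0011/(219×37.8) = 1.329×10^-7 K/W
R_cellular glass = L/(kA) = 0.028/(0.0383×37.8) = 0.01934 K/W
R_brass = L/(kA) = 0.0023/(108×37.8) = 5.634×10^-7 K/W
R_total = 0.01934 K/W
Q = ΔT / R_total = 141 / 0.01934

Q ≈ 7290 W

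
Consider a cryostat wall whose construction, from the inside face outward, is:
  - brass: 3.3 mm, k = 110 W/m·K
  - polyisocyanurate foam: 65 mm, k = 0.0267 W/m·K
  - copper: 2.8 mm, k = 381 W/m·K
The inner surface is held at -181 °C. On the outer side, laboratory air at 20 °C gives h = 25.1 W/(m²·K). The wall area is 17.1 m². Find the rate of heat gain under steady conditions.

Thermal resistances in series:
R_brass = L/(kA) = 0.0033/(110×17.1) = 1.754×10^-6 K/W
R_polyisocyanurate foam = L/(kA) = 0.065/(0.0267×17.1) = 0.1424 K/W
R_copper = L/(kA) = 0.0028/(381×17.1) = 4.298×10^-7 K/W
R_outer film = 1/(h_o·A) = 1/(25.1×17.1) = 0.00233 K/W
R_total = 0.1447 K/W
Q = ΔT / R_total = 201 / 0.1447

Q ≈ 1390 W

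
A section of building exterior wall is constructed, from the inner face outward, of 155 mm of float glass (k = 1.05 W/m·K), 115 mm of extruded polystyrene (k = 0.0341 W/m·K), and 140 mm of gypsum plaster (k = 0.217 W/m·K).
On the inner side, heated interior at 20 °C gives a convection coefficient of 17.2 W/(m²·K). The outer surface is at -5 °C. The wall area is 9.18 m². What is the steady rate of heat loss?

Series thermal resistances:
R_inner film = 1/(h_i·A) = 1/(17.2×9.18) = 0.006333 K/W
R_float glass = L/(kA) = 0.155/(1.05×9.18) = 0.01608 K/W
R_extruded polystyrene = L/(kA) = 0.115/(0.0341×9.18) = 0.3674 K/W
R_gypsum plaster = L/(kA) = 0.14/(0.217×9.18) = 0.07028 K/W
R_total = 0.4601 K/W
Q = ΔT / R_total = 25 / 0.4601

Q ≈ 54.3 W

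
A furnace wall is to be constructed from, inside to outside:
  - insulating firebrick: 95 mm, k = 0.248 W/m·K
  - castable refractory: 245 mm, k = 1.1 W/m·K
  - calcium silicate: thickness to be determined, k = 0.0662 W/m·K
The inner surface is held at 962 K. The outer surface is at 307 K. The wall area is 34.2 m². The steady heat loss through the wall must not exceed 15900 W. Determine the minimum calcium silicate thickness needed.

L ≈ 53.2 mm

Using the resistance-network approach (series):
R_insulating firebrick = L/(kA) = 0.095/(0.248×34.2) = 0.0112 K/W
R_castable refractory = L/(kA) = 0.245/(1.1×34.2) = 0.006512 K/W
Sum of the known resistances R_other = 0.01771 K/W
Required total resistance R_tot = ΔT/Q_allow = 655/15900 = 0.04119 K/W
R_calcium silicate = R_tot − R_other = 0.02348 K/W
L = R·k·A = 0.02348×0.0662×34.2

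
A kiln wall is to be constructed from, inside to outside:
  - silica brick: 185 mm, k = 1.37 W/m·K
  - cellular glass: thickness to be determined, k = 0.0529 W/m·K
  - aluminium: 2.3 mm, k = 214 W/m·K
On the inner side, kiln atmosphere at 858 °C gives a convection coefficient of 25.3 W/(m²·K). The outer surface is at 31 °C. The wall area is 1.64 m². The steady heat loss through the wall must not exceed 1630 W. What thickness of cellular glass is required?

L ≈ 34.8 mm

Model the wall as resistances in series:
R_inner film = 1/(h_i·A) = 1/(25.3×1.64) = 0.0241 K/W
R_silica brick = L/(kA) = 0.185/(1.37×1.64) = 0.08234 K/W
R_aluminium = L/(kA) = 0.0023/(214×1.64) = 6.553×10^-6 K/W
Sum of the known resistances R_other = 0.1064 K/W
Required total resistance R_tot = ΔT/Q_allow = 827/1630 = 0.5074 K/W
R_cellular glass = R_tot − R_other = 0.4009 K/W
L = R·k·A = 0.4009×0.0529×1.64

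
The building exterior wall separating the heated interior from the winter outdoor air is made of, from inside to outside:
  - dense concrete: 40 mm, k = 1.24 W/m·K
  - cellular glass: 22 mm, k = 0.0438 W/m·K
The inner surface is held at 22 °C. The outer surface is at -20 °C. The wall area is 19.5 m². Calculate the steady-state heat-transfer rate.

Q ≈ 1530 W

Model the wall as resistances in series:
R_dense concrete = L/(kA) = 0.04/(1.24×19.5) = 0.001654 K/W
R_cellular glass = L/(kA) = 0.022/(0.0438×19.5) = 0.02576 K/W
R_total = 0.02741 K/W
Q = ΔT / R_total = 42 / 0.02741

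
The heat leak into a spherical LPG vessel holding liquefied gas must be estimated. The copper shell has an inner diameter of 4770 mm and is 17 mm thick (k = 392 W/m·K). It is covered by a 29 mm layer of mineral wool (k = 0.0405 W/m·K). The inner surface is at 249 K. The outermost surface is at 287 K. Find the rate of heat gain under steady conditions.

Each spherical layer contributes R = (1/r_i − 1/r_o)/(4πk):
R_copper shell = (1/2.385 − 1/2.402)/(4π×392) = 6.024×10^-7 K/W
R_mineral wool = (1/2.402 − 1/2.431)/(4π×0.0405) = 0.009758 K/W
R_total = 0.009759 K/W
Q = ΔT/R_total = 38/0.009759

Q ≈ 3890 W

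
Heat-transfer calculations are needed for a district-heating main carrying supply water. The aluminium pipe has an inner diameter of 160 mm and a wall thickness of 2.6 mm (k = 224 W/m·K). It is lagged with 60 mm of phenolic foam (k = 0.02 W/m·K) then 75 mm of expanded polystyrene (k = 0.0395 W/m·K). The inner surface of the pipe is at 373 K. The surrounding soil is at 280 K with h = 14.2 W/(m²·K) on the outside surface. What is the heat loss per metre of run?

q′ ≈ 15.2 W/m

Cylindrical conduction, so R = ln(r₂/r₁)/(2πkL) per layer, in series:
R_aluminium pipe wall = ln(82.6/80)/(2π×224×1) = 2.272×10^-5 K/W
R_phenolic foam = ln(142.6/82.6)/(2π×0.02×1) = 4.345 K/W
R_expanded polystyrene = ln(217.6/142.6)/(2π×0.0395×1) = 1.703 K/W
R_outer film = 1/(h_o·2πr_oL) = 1/(14.2×2π×0.2176×1) = 0.05151 K/W
R_total = 6.1 K/W
Q = ΔT/R_total = 93/6.1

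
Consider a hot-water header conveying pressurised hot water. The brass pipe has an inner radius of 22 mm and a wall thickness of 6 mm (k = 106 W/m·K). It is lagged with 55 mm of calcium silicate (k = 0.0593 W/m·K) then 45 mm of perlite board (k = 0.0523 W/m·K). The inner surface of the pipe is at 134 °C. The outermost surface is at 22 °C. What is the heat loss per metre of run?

q′ ≈ 26.4 W/m

Treating each annulus and film as a series resistance:
R_brass pipe wall = ln(28/22)/(2π×106×1) = 3.621×10^-4 K/W
R_calcium silicate = ln(83/28)/(2π×0.0593×1) = 2.916 K/W
R_perlite board = ln(128/83)/(2π×0.0523×1) = 1.318 K/W
R_total = 4.235 K/W
Q = ΔT/R_total = 112/4.235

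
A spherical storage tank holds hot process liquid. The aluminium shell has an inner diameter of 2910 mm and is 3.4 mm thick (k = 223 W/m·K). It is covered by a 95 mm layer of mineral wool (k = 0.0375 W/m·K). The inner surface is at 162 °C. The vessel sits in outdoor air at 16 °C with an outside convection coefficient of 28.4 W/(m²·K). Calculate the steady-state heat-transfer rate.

Each spherical layer contributes R = (1/r_i − 1/r_o)/(4πk):
R_aluminium shell = (1/1.455 − 1/1.4584)/(4π×223) = 5.718×10^-7 K/W
R_mineral wool = (1/1.4584 − 1/1.5534)/(4π×0.0375) = 0.08899 K/W
R_outer film = 1/(h·4πr_o²) = 1/(28.4×4π×1.5534²) = 0.001161 K/W
R_total = 0.09015 K/W
Q = ΔT/R_total = 146/0.09015

Q ≈ 1620 W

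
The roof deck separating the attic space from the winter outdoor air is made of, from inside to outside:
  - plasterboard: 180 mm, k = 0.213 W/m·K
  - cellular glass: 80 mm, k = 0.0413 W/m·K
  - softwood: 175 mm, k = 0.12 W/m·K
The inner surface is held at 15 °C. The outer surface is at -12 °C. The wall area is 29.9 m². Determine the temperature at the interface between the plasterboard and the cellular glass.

Series thermal resistances:
R_plasterboard = L/(kA) = 0.18/(0.213×29.9) = 0.02826 K/W
R_cellular glass = L/(kA) = 0.08/(0.0413×29.9) = 0.06478 K/W
R_softwood = L/(kA) = 0.175/(0.12×29.9) = 0.04877 K/W
R_total = 0.1418 K/W;  Q = ΔT/R_total = 27/0.1418 = 190.4 W
T_interface = T_inner − Q·ΣR(inner→interface) = 15 − 190×0.02826

T ≈ 9.62 °C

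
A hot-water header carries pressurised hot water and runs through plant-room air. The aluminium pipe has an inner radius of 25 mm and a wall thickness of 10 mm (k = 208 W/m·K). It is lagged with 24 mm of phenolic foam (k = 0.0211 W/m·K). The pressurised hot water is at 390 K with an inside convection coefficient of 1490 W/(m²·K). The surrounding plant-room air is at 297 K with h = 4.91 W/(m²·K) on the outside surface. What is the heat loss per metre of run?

Radial resistances (cylindrical: R_cond = ln(r_o/r_i)/(2πkL), R_conv = 1/(h·2πrL)):
R_inner film = 1/(h_i·2πr₁L) = 1/(1490×2π×0.025×1) = 0.004273 K/W
R_aluminium pipe wall = ln(35/25)/(2π×208×1) = 2.575×10^-4 K/W
R_phenolic foam = ln(59/35)/(2π×0.0211×1) = 3.939 K/W
R_outer film = 1/(h_o·2πr_oL) = 1/(4.91×2π×0.059×1) = 0.5494 K/W
R_total = 4.493 K/W
Q = ΔT/R_total = 93/4.493

q′ ≈ 20.7 W/m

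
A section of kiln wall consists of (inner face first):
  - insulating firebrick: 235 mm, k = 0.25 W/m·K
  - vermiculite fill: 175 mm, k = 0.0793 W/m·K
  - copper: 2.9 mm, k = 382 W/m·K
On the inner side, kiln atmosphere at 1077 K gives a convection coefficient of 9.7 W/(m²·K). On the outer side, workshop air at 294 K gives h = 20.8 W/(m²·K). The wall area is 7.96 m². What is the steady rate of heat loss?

Series thermal resistances:
R_inner film = 1/(h_i·A) = 1/(9.7×7.96) = 0.01295 K/W
R_insulating firebrick = L/(kA) = 0.235/(0.25×7.96) = 0.1181 K/W
R_vermiculite fill = L/(kA) = 0.175/(0.0793×7.96) = 0.2772 K/W
R_copper = L/(kA) = 0.0029/(382×7.96) = 9.537×10^-7 K/W
R_outer film = 1/(h_o·A) = 1/(20.8×7.96) = 0.00604 K/W
R_total = 0.4143 K/W
Q = ΔT / R_total = 783 / 0.4143

Q ≈ 1890 W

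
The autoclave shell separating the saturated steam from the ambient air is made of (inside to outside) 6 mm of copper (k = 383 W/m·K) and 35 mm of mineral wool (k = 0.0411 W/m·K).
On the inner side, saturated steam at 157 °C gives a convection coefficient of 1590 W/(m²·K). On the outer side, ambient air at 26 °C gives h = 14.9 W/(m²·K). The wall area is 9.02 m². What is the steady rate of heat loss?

Q ≈ 1290 W

Using the resistance-network approach (series):
R_inner film = 1/(h_i·A) = 1/(1590×9.02) = 6.973×10^-5 K/W
R_copper = L/(kA) = 0.006/(383×9.02) = 1.737×10^-6 K/W
R_mineral wool = L/(kA) = 0.035/(0.0411×9.02) = 0.09441 K/W
R_outer film = 1/(h_o·A) = 1/(14.9×9.02) = 0.007441 K/W
R_total = 0.1019 K/W
Q = ΔT / R_total = 131 / 0.1019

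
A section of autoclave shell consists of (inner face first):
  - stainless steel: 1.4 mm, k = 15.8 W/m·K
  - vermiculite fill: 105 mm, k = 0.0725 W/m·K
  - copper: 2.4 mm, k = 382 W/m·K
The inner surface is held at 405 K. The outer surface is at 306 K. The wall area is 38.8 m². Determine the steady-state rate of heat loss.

Model the wall as resistances in series:
R_stainless steel = L/(kA) = 0.0014/(15.8×38.8) = 2.284×10^-6 K/W
R_vermiculite fill = L/(kA) = 0.105/(0.0725×38.8) = 0.03733 K/W
R_copper = L/(kA) = 0.0024/(382×38.8) = 1.619×10^-7 K/W
R_total = 0.03733 K/W
Q = ΔT / R_total = 99 / 0.03733

Q ≈ 2650 W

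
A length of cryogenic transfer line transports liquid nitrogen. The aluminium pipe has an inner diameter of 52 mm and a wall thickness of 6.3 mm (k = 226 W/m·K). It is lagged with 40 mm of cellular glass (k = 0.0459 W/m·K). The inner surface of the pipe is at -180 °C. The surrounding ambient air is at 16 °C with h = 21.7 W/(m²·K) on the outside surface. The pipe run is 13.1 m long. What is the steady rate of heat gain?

For a radial system each layer contributes R = ln(r_out/r_in)/(2πkL); films add R = 1/(hA).
R_aluminium pipe wall = ln(32.3/26)/(2π×226×13.1) = 1.166×10^-5 K/W
R_cellular glass = ln(72.3/32.3)/(2π×0.0459×13.1) = 0.2133 K/W
R_outer film = 1/(h_o·2πr_oL) = 1/(21.7×2π×0.0723×13.1) = 0.007744 K/W
R_total = 0.221 K/W
Q = ΔT/R_total = 196/0.221

Q ≈ 887 W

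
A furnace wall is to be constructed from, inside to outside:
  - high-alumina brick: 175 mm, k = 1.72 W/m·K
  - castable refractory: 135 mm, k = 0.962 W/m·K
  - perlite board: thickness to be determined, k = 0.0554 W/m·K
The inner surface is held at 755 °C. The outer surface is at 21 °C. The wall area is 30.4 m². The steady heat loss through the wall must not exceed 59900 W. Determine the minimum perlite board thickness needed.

L ≈ 7.23 mm

Thermal resistances in series:
R_high-alumina brick = L/(kA) = 0.175/(1.72×30.4) = 0.003347 K/W
R_castable refractory = L/(kA) = 0.135/(0.962×30.4) = 0.004616 K/W
Sum of the known resistances R_other = 0.007963 K/W
Required total resistance R_tot = ΔT/Q_allow = 734/59900 = 0.01225 K/W
R_perlite board = R_tot − R_other = 0.004291 K/W
L = R·k·A = 0.004291×0.0554×30.4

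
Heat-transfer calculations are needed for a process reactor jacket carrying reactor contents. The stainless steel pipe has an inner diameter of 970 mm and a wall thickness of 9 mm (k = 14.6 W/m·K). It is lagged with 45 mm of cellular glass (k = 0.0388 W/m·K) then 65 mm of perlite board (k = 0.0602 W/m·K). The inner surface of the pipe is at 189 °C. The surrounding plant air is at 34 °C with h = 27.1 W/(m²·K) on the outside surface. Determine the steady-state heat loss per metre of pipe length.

Radial resistances (cylindrical: R_cond = ln(r_o/r_i)/(2πkL), R_conv = 1/(h·2πrL)):
R_stainless steel pipe wall = ln(494/485)/(2π×14.6×1) = 2.004×10^-4 K/W
R_cellular glass = ln(539/494)/(2π×0.0388×1) = 0.3576 K/W
R_perlite board = ln(604/539)/(2π×0.0602×1) = 0.301 K/W
R_outer film = 1/(h_o·2πr_oL) = 1/(27.1×2π×0.604×1) = 0.009723 K/W
R_total = 0.6685 K/W
Q = ΔT/R_total = 155/0.6685

q′ ≈ 232 W/m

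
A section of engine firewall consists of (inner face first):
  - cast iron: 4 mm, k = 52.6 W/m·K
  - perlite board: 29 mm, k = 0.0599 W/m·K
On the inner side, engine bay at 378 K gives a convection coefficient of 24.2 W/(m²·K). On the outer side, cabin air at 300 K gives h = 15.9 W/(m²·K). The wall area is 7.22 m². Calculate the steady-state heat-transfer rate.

Q ≈ 957 W

Using the resistance-network approach (series):
R_inner film = 1/(h_i·A) = 1/(24.2×7.22) = 0.005723 K/W
R_cast iron = L/(kA) = 0.004/(52.6×7.22) = 1.053×10^-5 K/W
R_perlite board = L/(kA) = 0.029/(0.0599×7.22) = 0.06706 K/W
R_outer film = 1/(h_o·A) = 1/(15.9×7.22) = 0.008711 K/W
R_total = 0.0815 K/W
Q = ΔT / R_total = 78 / 0.0815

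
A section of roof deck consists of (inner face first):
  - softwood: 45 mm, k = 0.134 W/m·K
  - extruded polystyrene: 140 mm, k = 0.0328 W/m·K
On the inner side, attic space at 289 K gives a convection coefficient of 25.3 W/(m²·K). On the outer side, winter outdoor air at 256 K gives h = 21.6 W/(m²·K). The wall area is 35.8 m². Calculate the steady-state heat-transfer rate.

Thermal resistances in series:
R_inner film = 1/(h_i·A) = 1/(25.3×35.8) = 0.001104 K/W
R_softwood = L/(kA) = 0.045/(0.134×35.8) = 0.00938 K/W
R_extruded polystyrene = L/(kA) = 0.14/(0.0328×35.8) = 0.1192 K/W
R_outer film = 1/(h_o·A) = 1/(21.6×35.8) = 0.001293 K/W
R_total = 0.131 K/W
Q = ΔT / R_total = 33 / 0.131

Q ≈ 252 W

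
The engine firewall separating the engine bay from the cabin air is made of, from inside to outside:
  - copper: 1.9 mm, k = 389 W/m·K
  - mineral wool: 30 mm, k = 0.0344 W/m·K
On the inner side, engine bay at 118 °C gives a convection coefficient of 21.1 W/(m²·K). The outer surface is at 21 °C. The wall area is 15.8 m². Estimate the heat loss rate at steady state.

Q ≈ 1670 W

Thermal resistances in series:
R_inner film = 1/(h_i·A) = 1/(21.1×15.8) = 0.003 K/W
R_copper = L/(kA) = 0.0019/(389×15.8) = 3.091×10^-7 K/W
R_mineral wool = L/(kA) = 0.03/(0.0344×15.8) = 0.0552 K/W
R_total = 0.0582 K/W
Q = ΔT / R_total = 97 / 0.0582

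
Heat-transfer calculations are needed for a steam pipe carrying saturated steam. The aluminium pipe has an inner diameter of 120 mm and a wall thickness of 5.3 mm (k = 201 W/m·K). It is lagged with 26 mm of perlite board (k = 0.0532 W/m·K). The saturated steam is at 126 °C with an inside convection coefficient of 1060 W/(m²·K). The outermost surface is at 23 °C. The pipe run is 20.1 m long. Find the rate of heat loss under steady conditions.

Q ≈ 2060 W

For a radial system each layer contributes R = ln(r_out/r_in)/(2πkL); films add R = 1/(hA).
R_inner film = 1/(h_i·2πr₁L) = 1/(1060×2π×0.06×20.1) = 1.245×10^-4 K/W
R_aluminium pipe wall = ln(65.3/60)/(2π×201×20.1) = 3.335×10^-6 K/W
R_perlite board = ln(91.3/65.3)/(2π×0.0532×20.1) = 0.04988 K/W
R_total = 0.05001 K/W
Q = ΔT/R_total = 103/0.05001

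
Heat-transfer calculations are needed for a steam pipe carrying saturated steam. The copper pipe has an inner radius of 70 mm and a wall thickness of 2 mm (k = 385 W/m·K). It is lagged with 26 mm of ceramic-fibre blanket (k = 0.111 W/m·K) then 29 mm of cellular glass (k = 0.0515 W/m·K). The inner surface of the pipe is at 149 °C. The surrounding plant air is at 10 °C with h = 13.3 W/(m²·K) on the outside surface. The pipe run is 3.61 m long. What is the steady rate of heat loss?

Q ≈ 375 W

Radial resistances (cylindrical: R_cond = ln(r_o/r_i)/(2πkL), R_conv = 1/(h·2πrL)):
R_copper pipe wall = ln(72/70)/(2π×385×3.61) = 3.226×10^-6 K/W
R_ceramic-fibre blanket = ln(98/72)/(2π×0.111×3.61) = 0.1225 K/W
R_cellular glass = ln(127/98)/(2π×0.0515×3.61) = 0.2219 K/W
R_outer film = 1/(h_o·2πr_oL) = 1/(13.3×2π×0.127×3.61) = 0.0261 K/W
R_total = 0.3705 K/W
Q = ΔT/R_total = 139/0.3705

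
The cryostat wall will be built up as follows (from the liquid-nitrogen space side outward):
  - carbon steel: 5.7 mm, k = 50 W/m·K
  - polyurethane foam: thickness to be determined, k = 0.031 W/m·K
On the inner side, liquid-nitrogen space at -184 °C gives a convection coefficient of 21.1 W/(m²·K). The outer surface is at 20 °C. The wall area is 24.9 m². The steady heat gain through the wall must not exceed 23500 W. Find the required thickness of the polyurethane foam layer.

L ≈ 5.23 mm

Series thermal resistances:
R_inner film = 1/(h_i·A) = 1/(21.1×24.9) = 0.001903 K/W
R_carbon steel = L/(kA) = 0.0057/(50×24.9) = 4.578×10^-6 K/W
Sum of the known resistances R_other = 0.001908 K/W
Required total resistance R_tot = ΔT/Q_allow = 204/23500 = 0.008681 K/W
R_polyurethane foam = R_tot − R_other = 0.006773 K/W
L = R·k·A = 0.006773×0.031×24.9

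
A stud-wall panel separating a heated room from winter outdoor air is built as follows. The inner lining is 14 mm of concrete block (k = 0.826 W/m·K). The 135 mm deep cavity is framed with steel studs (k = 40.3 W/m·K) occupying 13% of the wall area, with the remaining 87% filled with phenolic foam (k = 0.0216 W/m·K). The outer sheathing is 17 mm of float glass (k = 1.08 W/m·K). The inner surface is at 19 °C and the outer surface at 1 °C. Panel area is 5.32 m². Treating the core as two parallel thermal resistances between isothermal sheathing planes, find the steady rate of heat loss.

Sheathing layers in series; stud and cavity paths in parallel between them.
R_inner = 0.014/(0.826×5.32) = 0.003186 K/W
R_stud  = 0.135/(40.3×0.13×5.32) = 0.004844 K/W
R_cav   = 0.135/(0.0216×0.87×5.32) = 1.35 K/W
1/R_core = 1/R_stud + 1/R_cav → R_core = 0.004826 K/W
R_outer = 0.017/(1.08×5.32) = 0.002959 K/W
R_total = 0.01097 K/W
Q = ΔT/R_total = 18/0.01097

Q ≈ 1640 W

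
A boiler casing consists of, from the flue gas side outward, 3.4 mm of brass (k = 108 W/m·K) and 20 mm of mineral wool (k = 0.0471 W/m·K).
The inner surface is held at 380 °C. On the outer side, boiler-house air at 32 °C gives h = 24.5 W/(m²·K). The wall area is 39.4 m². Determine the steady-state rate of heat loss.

Q ≈ 29500 W

Using the resistance-network approach (series):
R_brass = L/(kA) = 0.0034/(108×39.4) = 7.99×10^-7 K/W
R_mineral wool = L/(kA) = 0.02/(0.0471×39.4) = 0.01078 K/W
R_outer film = 1/(h_o·A) = 1/(24.5×39.4) = 0.001036 K/W
R_total = 0.01181 K/W
Q = ΔT / R_total = 348 / 0.01181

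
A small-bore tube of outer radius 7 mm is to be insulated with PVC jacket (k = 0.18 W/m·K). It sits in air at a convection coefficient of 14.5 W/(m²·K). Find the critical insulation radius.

r_cr ≈ 12.4 mm

For a cylinder r_cr = k/h = 0.18/14.5
r_cr = 12.4 mm; since the bare radius (7 mm) is below r_cr, adding a thin layer of insulation will *increase* heat loss.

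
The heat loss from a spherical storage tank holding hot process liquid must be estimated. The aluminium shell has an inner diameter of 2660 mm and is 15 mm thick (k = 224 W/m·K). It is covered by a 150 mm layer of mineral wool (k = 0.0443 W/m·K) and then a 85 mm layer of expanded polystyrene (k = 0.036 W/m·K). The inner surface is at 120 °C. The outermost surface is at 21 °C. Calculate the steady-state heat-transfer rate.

For a spherical shell R = (1/r₁ − 1/r₂)/(4πk); film R = 1/(h·4πr²). In series:
R_aluminium shell = (1/1.33 − 1/1.345)/(4π×224) = 2.979×10^-6 K/W
R_mineral wool = (1/1.345 − 1/1.495)/(4π×0.0443) = 0.134 K/W
R_expanded polystyrene = (1/1.495 − 1/1.58)/(4π×0.036) = 0.07954 K/W
R_total = 0.2136 K/W
Q = ΔT/R_total = 99/0.2136

Q ≈ 464 W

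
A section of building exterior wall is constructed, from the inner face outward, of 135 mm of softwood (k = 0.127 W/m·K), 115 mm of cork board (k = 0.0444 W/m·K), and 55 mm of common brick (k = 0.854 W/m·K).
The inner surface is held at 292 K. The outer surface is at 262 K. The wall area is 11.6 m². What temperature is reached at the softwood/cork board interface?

Using the resistance-network approach (series):
R_softwood = L/(kA) = 0.135/(0.127×11.6) = 0.09164 K/W
R_cork board = L/(kA) = 0.115/(0.0444×11.6) = 0.2233 K/W
R_common brick = L/(kA) = 0.055/(0.854×11.6) = 0.005552 K/W
R_total = 0.3205 K/W;  Q = ΔT/R_total = 30/0.3205 = 93.61 W
T_interface = T_inner − Q·ΣR(inner→interface) = 292 − 93.6×0.09164

T ≈ 283 K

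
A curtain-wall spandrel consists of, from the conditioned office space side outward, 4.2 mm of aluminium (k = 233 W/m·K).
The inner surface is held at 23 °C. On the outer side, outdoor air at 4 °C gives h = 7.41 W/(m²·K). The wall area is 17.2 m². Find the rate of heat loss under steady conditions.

Q ≈ 2420 W

Thermal resistances in series:
R_aluminium = L/(kA) = 0.0042/(233×17.2) = 1.048×10^-6 K/W
R_outer film = 1/(h_o·A) = 1/(7.41×17.2) = 0.007846 K/W
R_total = 0.007847 K/W
Q = ΔT / R_total = 19 / 0.007847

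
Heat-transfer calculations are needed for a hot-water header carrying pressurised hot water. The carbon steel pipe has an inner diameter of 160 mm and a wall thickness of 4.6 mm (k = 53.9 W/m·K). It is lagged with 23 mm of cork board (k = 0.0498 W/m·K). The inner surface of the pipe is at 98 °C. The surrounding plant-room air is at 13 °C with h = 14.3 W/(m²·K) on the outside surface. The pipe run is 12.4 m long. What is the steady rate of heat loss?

Q ≈ 1210 W

Per-layer cylindrical resistances, series-summed:
R_carbon steel pipe wall = ln(84.6/80)/(2π×53.9×12.4) = 1.331×10^-5 K/W
R_cork board = ln(107.6/84.6)/(2π×0.0498×12.4) = 0.06198 K/W
R_outer film = 1/(h_o·2πr_oL) = 1/(14.3×2π×0.1076×12.4) = 0.008342 K/W
R_total = 0.07034 K/W
Q = ΔT/R_total = 85/0.07034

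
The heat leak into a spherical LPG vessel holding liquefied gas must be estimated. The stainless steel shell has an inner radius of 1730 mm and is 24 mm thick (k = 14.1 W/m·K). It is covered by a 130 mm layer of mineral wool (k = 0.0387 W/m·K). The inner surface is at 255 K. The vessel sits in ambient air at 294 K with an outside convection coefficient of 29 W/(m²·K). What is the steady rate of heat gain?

Q ≈ 477 W

Each spherical layer contributes R = (1/r_i − 1/r_o)/(4πk):
R_stainless steel shell = (1/1.73 − 1/1.754)/(4π×14.1) = 4.464×10^-5 K/W
R_mineral wool = (1/1.754 − 1/1.884)/(4π×0.0387) = 0.08089 K/W
R_outer film = 1/(h·4πr_o²) = 1/(29×4π×1.884²) = 7.731×10^-4 K/W
R_total = 0.08171 K/W
Q = ΔT/R_total = 39/0.08171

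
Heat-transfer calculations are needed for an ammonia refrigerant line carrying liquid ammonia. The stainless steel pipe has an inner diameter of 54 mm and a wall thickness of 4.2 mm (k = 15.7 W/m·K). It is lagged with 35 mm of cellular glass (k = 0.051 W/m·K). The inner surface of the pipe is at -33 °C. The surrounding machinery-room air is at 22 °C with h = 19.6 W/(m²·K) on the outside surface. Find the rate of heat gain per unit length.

Per-layer cylindrical resistances, series-summed:
R_stainless steel pipe wall = ln(31.2/27)/(2π×15.7×1) = 0.001466 K/W
R_cellular glass = ln(66.2/31.2)/(2π×0.051×1) = 2.348 K/W
R_outer film = 1/(h_o·2πr_oL) = 1/(19.6×2π×0.0662×1) = 0.1227 K/W
R_total = 2.472 K/W
Q = ΔT/R_total = 55/2.472

q′ ≈ 22.3 W/m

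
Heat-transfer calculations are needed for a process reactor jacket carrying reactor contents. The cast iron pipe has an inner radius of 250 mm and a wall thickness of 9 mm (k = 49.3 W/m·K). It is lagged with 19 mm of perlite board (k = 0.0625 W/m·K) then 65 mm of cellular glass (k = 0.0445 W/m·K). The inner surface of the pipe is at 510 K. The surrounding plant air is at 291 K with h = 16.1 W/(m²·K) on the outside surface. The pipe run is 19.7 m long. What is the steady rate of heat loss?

Treating each annulus and film as a series resistance:
R_cast iron pipe wall = ln(259/250)/(2π×49.3×19.7) = 5.796×10^-6 K/W
R_perlite board = ln(278/259)/(2π×0.0625×19.7) = 0.009151 K/W
R_cellular glass = ln(343/278)/(2π×0.0445×19.7) = 0.03815 K/W
R_outer film = 1/(h_o·2πr_oL) = 1/(16.1×2π×0.343×19.7) = 0.001463 K/W
R_total = 0.04876 K/W
Q = ΔT/R_total = 219/0.04876

Q ≈ 4490 W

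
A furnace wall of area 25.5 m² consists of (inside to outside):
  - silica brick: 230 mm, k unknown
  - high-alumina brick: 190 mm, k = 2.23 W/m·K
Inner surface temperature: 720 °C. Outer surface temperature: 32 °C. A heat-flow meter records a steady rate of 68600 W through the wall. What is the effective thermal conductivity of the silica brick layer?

k ≈ 1.35 W/(m·K)

Model the wall as resistances in series:
R_high-alumina brick = L/(kA) = 0.19/(2.23×25.5) = 0.003341 K/W
Sum of known resistances R_other = 0.003341 K/W
Total R = ΔT/Q = 688/68600 = 0.01003 K/W
R_silica brick = R_total − R_other = 0.006688 K/W
k = L/(R·A) = 0.23/(0.006688×25.5)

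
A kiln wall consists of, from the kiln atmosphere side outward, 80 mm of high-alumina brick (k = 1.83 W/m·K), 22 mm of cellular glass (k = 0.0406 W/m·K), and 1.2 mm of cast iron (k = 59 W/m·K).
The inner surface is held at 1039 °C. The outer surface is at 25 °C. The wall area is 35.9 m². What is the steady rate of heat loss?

Q ≈ 62200 W

Series thermal resistances:
R_high-alumina brick = L/(kA) = 0.08/(1.83×35.9) = 0.001218 K/W
R_cellular glass = L/(kA) = 0.022/(0.0406×35.9) = 0.01509 K/W
R_cast iron = L/(kA) = 0.0012/(59×35.9) = 5.665×10^-7 K/W
R_total = 0.01631 K/W
Q = ΔT / R_total = 1014 / 0.01631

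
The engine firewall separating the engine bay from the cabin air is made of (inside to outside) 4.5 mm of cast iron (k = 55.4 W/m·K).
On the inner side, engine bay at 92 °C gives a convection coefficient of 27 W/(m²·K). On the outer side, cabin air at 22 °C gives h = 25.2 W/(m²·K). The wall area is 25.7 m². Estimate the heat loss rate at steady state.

Model the wall as resistances in series:
R_inner film = 1/(h_i·A) = 1/(27×25.7) = 0.001441 K/W
R_cast iron = L/(kA) = 0.0045/(55.4×25.7) = 3.161×10^-6 K/W
R_outer film = 1/(h_o·A) = 1/(25.2×25.7) = 0.001544 K/W
R_total = 0.002988 K/W
Q = ΔT / R_total = 70 / 0.002988

Q ≈ 23400 W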